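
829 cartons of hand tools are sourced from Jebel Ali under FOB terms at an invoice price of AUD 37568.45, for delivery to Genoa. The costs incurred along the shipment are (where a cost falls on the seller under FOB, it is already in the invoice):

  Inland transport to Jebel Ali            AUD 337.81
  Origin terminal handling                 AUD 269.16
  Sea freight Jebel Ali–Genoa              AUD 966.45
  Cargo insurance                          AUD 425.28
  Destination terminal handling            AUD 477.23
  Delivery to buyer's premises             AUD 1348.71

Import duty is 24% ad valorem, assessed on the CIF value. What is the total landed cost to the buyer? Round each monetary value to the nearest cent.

Total landed cost: AUD 50136.56

FOB: the seller bears costs until goods are on board at the origin port; the buyer bears freight, insurance and all costs thereafter.
Already in the invoice (seller's account under FOB): inland to port, origin terminal — exclude.
CIF value = FOB price + freight + insurance = 37568.45 + 966.45 + 425.28 = 38960.18
Import duty = 38960.18 × 24% = 9350.44
Buyer bears: freight 966.45 + insurance 425.28 + destination terminal 477.23 + delivery 1348.71 + duty 9350.44 = 12568.11
Landed cost = invoice 37568.45 + 12568.11 = 50136.56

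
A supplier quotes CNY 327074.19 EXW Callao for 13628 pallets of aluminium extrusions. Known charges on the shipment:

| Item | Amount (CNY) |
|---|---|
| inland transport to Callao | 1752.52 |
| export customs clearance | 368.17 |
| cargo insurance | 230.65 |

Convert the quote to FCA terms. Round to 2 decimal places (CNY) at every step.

FCA price: CNY 329194.88

Not relevant to the conversion: insurance — on the buyer under both terms; not part of either seller's price.
From EXW to FCA, the seller additionally bears: inland to port, export clearance.
FCA price = 327074.19 + 1752.52 + 368.17 = 329194.88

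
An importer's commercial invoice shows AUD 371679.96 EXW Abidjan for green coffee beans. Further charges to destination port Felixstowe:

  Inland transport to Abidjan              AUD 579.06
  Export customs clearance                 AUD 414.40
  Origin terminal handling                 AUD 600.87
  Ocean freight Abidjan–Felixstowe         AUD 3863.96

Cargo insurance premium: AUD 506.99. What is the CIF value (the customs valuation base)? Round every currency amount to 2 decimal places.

CIF value: AUD 377645.24

CIF = EXW price + pre-shipment costs + freight + insurance
CIF = 371679.96 + 579.06 + 414.40 + 600.87 + 3863.96 + 506.99 = 377645.24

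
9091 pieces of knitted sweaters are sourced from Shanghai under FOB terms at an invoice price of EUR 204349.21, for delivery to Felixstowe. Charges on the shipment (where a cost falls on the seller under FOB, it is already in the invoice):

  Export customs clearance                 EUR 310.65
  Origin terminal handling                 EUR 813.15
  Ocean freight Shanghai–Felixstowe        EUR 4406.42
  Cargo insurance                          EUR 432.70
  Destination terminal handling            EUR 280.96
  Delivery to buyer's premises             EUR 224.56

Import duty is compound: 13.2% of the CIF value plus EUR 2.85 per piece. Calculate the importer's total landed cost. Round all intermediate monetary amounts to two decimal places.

Total landed cost: EUR 263216.06

FOB: the seller bears costs until goods are on board at the origin port; the buyer bears freight, insurance and all costs thereafter.
Already in the invoice (seller's account under FOB): export clearance, origin terminal — exclude.
CIF value = FOB price + freight + insurance = 204349.21 + 4406.42 + 432.70 = 209188.33
Ad valorem component: 209188.33 × 13.2% = 27612.86
Specific component: 9091 × 2.85 = 25909.35
Import duty = 27612.86 + 25909.35 = 53522.21
Buyer bears: freight 4406.42 + insurance 432.70 + destination terminal 280.96 + delivery 224.56 + duty 53522.21 = 58866.85
Landed cost = invoice 204349.21 + 58866.85 = 263216.06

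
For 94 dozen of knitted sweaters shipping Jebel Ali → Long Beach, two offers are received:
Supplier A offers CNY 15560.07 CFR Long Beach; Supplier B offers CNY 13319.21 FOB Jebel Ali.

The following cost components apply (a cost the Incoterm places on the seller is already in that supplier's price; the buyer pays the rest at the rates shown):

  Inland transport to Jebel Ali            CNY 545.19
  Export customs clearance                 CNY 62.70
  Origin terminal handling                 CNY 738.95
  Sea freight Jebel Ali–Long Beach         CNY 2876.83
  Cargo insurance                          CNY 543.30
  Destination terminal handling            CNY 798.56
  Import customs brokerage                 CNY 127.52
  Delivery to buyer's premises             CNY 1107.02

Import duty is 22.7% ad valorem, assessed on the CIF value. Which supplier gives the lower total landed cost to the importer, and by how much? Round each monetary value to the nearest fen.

Supplier A (CFR):
CIF value = CFR price + insurance = 15560.07 + 543.30 = 16103.37
Import duty = 16103.37 × 22.7% = 3655.46
Buyer bears (A): 543.30 + 798.56 + 127.52 + 1107.02 = 2576.40
Landed cost (A) = invoice 15560.07 + 2576.40 + duty 3655.46 = 21791.93
Supplier B (FOB):
CIF value = FOB price + freight + insurance = 13319.21 + 2876.83 + 543.30 = 16739.34
Import duty = 16739.34 × 22.7% = 3799.83
Buyer bears (B): 2876.83 + 543.30 + 798.56 + 127.52 + 1107.02 = 5453.23
Landed cost (B) = invoice 13319.21 + 5453.23 + duty 3799.83 = 22572.27
Difference = |21791.93 − 22572.27| = 780.34

Supplier A is cheaper by CNY 780.34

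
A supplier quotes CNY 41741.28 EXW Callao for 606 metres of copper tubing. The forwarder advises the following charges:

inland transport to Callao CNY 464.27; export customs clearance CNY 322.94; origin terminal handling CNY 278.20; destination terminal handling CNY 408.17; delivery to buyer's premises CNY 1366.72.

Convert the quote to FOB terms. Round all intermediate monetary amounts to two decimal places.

FOB price: CNY 42806.69

Not relevant to the conversion: delivery, destination terminal — on the buyer under both terms; not part of either seller's price.
From EXW to FOB, the seller additionally bears: inland to port, export clearance, origin terminal.
FOB price = 41741.28 + 464.27 + 322.94 + 278.20 = 42806.69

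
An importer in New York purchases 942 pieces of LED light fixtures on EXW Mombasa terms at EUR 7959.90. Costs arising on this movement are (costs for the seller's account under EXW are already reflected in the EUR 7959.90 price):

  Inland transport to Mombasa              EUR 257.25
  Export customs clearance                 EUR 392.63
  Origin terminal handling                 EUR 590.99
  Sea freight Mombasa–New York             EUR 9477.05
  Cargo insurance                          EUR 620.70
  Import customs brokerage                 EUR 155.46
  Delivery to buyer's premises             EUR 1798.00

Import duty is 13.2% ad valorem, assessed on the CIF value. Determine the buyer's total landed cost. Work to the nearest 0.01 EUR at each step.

Total landed cost: EUR 23799.38

EXW: the seller makes goods available at their premises; the buyer bears all onward costs.
CIF value = EXW price + inland to port + export clearance + origin terminal + freight + insurance = 7959.90 + 257.25 + 392.63 + 590.99 + 9477.05 + 620.70 = 19298.52
Import duty = 19298.52 × 13.2% = 2547.40
Buyer bears: inland to port 257.25 + export clearance 392.63 + origin terminal 590.99 + freight 9477.05 + insurance 620.70 + brokerage 155.46 + delivery 1798.00 + duty 2547.40 = 15839.48
Landed cost = invoice 7959.90 + 15839.48 = 23799.38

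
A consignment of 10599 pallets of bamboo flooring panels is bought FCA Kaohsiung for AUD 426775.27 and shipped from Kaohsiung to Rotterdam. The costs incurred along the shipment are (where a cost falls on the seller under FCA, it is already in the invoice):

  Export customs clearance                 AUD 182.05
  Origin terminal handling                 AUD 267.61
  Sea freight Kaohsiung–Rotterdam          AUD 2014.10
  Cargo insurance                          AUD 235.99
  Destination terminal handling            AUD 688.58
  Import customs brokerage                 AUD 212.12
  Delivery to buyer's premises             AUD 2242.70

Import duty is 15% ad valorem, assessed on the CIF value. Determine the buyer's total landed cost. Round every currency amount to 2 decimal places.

Total landed cost: AUD 496830.32

FCA: the seller delivers export-cleared goods to the carrier; the buyer bears costs from that point.
Already in the invoice (seller's account under FCA): export clearance — exclude.
CIF value = FCA price + origin terminal + freight + insurance = 426775.27 + 267.61 + 2014.10 + 235.99 = 429292.97
Import duty = 429292.97 × 15% = 64393.95
Buyer bears: origin terminal 267.61 + freight 2014.10 + insurance 235.99 + destination terminal 688.58 + brokerage 212.12 + delivery 2242.70 + duty 64393.95 = 70055.05
Landed cost = invoice 426775.27 + 70055.05 = 496830.32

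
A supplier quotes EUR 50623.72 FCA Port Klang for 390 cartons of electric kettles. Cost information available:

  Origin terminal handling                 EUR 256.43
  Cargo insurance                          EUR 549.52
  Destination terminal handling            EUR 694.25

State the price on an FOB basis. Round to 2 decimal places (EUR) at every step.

Not relevant to the conversion: destination terminal, insurance — on the buyer under both terms; not part of either seller's price.
From FCA to FOB, the seller additionally bears: origin terminal.
FOB price = 50623.72 + 256.43 = 50880.15

FOB price: EUR 50880.15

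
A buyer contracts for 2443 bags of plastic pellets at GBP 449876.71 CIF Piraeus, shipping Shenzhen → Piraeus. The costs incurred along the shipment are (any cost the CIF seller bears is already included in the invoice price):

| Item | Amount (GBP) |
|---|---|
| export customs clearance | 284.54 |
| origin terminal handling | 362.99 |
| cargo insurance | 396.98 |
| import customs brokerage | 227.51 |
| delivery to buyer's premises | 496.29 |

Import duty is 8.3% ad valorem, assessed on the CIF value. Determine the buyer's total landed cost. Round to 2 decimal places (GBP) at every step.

Total landed cost: GBP 487940.28

CIF: the seller pays costs through ocean freight and marine insurance to the destination port.
Already in the invoice (seller's account under CIF): export clearance, origin terminal, insurance — exclude.
The CIF price already equals the CIF value: 449876.71
Import duty = 449876.71 × 8.3% = 37339.77
Buyer bears: brokerage 227.51 + delivery 496.29 + duty 37339.77 = 38063.57
Landed cost = invoice 449876.71 + 38063.57 = 487940.28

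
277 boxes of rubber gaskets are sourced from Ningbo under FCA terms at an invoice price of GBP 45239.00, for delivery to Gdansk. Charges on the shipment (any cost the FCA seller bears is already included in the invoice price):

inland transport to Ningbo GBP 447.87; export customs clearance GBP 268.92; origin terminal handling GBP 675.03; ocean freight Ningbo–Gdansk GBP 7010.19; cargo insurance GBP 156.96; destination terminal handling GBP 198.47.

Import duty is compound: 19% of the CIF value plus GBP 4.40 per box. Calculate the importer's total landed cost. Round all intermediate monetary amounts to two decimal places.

Total landed cost: GBP 64583.87

FCA: the seller delivers export-cleared goods to the carrier; the buyer bears costs from that point.
Already in the invoice (seller's account under FCA): inland to port, export clearance — exclude.
CIF value = FCA price + origin terminal + freight + insurance = 45239.00 + 675.03 + 7010.19 + 156.96 = 53081.18
Ad valorem component: 53081.18 × 19% = 10085.42
Specific component: 277 × 4.40 = 1218.80
Import duty = 10085.42 + 1218.80 = 11304.22
Buyer bears: origin terminal 675.03 + freight 7010.19 + insurance 156.96 + destination terminal 198.47 + duty 11304.22 = 19344.87
Landed cost = invoice 45239.00 + 19344.87 = 64583.87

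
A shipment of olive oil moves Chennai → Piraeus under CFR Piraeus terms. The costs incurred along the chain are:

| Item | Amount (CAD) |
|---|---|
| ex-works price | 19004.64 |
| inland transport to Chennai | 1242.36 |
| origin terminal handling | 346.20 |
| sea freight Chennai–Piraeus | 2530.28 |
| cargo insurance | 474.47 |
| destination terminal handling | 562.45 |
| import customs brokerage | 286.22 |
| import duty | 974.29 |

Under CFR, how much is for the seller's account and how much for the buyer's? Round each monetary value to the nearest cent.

Seller: CAD 23123.48; buyer: CAD 2297.43

CFR: the seller pays costs through ocean freight to the destination port, but not insurance.
Seller's account: goods 19004.64 + inland to port 1242.36 + origin terminal 346.20 + freight 2530.28 = 23123.48
Buyer's account: insurance 474.47 + destination terminal 562.45 + brokerage 286.22 + duty 974.29 = 2297.43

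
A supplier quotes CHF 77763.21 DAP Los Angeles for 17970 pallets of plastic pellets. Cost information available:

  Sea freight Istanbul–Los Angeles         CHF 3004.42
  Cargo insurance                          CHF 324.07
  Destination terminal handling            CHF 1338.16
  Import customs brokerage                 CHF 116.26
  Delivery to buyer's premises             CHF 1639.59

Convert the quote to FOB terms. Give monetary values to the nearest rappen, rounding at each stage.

Not relevant to the conversion: brokerage — on the buyer under both terms; not part of either seller's price.
From DAP to FOB, the seller no longer bears: freight, insurance, destination terminal, delivery.
FOB price = 77763.21 − 3004.42 − 324.07 − 1338.16 − 1639.59 = 71456.97

FOB price: CHF 71456.97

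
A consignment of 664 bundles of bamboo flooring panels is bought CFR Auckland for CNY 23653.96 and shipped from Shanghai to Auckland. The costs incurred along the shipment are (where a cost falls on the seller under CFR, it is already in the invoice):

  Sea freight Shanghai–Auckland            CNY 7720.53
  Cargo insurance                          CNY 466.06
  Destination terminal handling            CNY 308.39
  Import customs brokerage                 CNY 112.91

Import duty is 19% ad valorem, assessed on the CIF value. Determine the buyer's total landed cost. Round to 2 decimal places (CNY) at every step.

Total landed cost: CNY 29124.12

CFR: the seller pays costs through ocean freight to the destination port, but not insurance.
Already in the invoice (seller's account under CFR): freight — exclude.
CIF value = CFR price + insurance = 23653.96 + 466.06 = 24120.02
Import duty = 24120.02 × 19% = 4582.80
Buyer bears: insurance 466.06 + destination terminal 308.39 + brokerage 112.91 + duty 4582.80 = 5470.16
Landed cost = invoice 23653.96 + 5470.16 = 29124.12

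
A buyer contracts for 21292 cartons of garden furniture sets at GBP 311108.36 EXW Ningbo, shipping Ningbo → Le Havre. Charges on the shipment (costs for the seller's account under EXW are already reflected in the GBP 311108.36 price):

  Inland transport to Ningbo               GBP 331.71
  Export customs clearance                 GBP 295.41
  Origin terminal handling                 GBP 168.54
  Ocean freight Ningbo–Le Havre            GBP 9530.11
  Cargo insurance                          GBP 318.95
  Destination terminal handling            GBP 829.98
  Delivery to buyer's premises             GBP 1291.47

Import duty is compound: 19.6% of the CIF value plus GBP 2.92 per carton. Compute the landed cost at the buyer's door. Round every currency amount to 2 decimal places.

Total landed cost: GBP 449110.77

EXW: the seller makes goods available at their premises; the buyer bears all onward costs.
CIF value = EXW price + inland to port + export clearance + origin terminal + freight + insurance = 311108.36 + 331.71 + 295.41 + 168.54 + 9530.11 + 318.95 = 321753.08
Ad valorem component: 321753.08 × 19.6% = 63063.60
Specific component: 21292 × 2.92 = 62172.64
Import duty = 63063.60 + 62172.64 = 125236.24
Buyer bears: inland to port 331.71 + export clearance 295.41 + origin terminal 168.54 + freight 9530.11 + insurance 318.95 + destination terminal 829.98 + delivery 1291.47 + duty 125236.24 = 138002.41
Landed cost = invoice 311108.36 + 138002.41 = 449110.77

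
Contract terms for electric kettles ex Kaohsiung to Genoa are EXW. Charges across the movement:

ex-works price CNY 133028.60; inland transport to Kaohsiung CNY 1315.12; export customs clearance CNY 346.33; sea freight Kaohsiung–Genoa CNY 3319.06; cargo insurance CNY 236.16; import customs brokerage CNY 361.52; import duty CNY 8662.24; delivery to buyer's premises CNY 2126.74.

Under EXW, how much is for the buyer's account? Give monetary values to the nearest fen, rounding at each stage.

Buyer's account: CNY 16367.17

EXW: the seller makes goods available at their premises; the buyer bears all onward costs.
Seller's account: goods 133028.60 = 133028.60
Buyer's account: inland to port 1315.12 + export clearance 346.33 + freight 3319.06 + insurance 236.16 + brokerage 361.52 + duty 8662.24 + delivery 2126.74 = 16367.17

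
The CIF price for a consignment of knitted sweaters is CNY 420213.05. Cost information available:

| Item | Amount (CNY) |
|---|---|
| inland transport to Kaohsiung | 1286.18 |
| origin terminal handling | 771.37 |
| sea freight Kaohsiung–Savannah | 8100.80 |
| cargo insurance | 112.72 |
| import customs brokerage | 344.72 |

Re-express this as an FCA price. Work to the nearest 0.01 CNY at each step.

Not relevant to the conversion: inland to port — on the seller under both CIF and FCA; already in the CIF price and stays in the FCA price. brokerage — on the buyer under both terms; not part of either seller's price.
From CIF to FCA, the seller no longer bears: origin terminal, freight, insurance.
FCA price = 420213.05 − 771.37 − 8100.80 − 112.72 = 411228.16

FCA price: CNY 411228.16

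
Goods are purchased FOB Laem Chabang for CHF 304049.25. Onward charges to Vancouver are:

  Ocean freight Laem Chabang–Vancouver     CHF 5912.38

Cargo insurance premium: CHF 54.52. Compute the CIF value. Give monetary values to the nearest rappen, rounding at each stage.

CIF value: CHF 310016.15

CIF = FOB price + freight + insurance
CIF = 304049.25 + 5912.38 + 54.52 = 310016.15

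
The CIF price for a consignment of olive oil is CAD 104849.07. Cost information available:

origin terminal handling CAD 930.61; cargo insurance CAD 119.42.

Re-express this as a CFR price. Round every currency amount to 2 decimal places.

Not relevant to the conversion: origin terminal — on the seller under both CIF and CFR; already in the CIF price and stays in the CFR price.
From CIF to CFR, the seller no longer bears: insurance.
CFR price = 104849.07 − 119.42 = 104729.65

CFR price: CAD 104729.65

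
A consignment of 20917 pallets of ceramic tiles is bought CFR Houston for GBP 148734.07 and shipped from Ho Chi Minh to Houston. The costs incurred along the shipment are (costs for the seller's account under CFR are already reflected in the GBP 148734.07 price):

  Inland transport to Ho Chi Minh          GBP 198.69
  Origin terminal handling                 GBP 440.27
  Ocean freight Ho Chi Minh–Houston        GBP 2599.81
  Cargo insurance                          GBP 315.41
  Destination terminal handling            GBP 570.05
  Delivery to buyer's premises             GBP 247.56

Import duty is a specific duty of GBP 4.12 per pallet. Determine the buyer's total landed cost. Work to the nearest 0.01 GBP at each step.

Total landed cost: GBP 236045.13

CFR: the seller pays costs through ocean freight to the destination port, but not insurance.
Already in the invoice (seller's account under CFR): inland to port, origin terminal, freight — exclude.
CIF value = CFR price + insurance = 148734.07 + 315.41 = 149049.48
Import duty = 20917 × 4.12 = 86178.04
Buyer bears: insurance 315.41 + destination terminal 570.05 + delivery 247.56 + duty 86178.04 = 87311.06
Landed cost = invoice 148734.07 + 87311.06 = 236045.13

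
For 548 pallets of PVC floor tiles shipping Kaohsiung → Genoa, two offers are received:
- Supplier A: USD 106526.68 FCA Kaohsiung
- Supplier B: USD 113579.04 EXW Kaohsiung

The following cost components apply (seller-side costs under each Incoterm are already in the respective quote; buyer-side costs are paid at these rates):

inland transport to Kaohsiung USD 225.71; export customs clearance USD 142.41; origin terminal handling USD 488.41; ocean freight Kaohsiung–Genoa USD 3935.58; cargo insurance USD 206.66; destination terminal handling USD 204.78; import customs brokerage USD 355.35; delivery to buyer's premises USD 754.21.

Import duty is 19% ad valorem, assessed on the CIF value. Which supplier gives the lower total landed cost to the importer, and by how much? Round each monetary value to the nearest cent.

Supplier A is cheaper by USD 8830.37

Supplier A (FCA):
CIF value = FCA price + origin terminal + freight + insurance = 106526.68 + 488.41 + 3935.58 + 206.66 = 111157.33
Import duty = 111157.33 × 19% = 21119.89
Buyer bears (A): 488.41 + 3935.58 + 206.66 + 204.78 + 355.35 + 754.21 = 5944.99
Landed cost (A) = invoice 106526.68 + 5944.99 + duty 21119.89 = 133591.56
Supplier B (EXW):
CIF value = EXW price + inland to port + export clearance + origin terminal + freight + insurance = 113579.04 + 225.71 + 142.41 + 488.41 + 3935.58 + 206.66 = 118577.81
Import duty = 118577.81 × 19% = 22529.78
Buyer bears (B): 225.71 + 142.41 + 488.41 + 3935.58 + 206.66 + 204.78 + 355.35 + 754.21 = 6313.11
Landed cost (B) = invoice 113579.04 + 6313.11 + duty 22529.78 = 142421.93
Difference = |133591.56 − 142421.93| = 8830.37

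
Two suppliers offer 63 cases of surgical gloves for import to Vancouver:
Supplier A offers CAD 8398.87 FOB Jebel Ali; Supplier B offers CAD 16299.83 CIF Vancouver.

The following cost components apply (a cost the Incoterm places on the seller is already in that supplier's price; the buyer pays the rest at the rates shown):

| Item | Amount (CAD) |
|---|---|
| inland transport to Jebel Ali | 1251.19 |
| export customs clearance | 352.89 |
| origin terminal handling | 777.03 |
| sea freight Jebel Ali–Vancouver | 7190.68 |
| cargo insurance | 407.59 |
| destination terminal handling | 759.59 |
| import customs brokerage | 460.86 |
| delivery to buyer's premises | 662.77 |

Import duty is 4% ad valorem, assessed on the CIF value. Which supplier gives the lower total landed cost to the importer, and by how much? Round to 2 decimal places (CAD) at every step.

Supplier A (FOB):
CIF value = FOB price + freight + insurance = 8398.87 + 7190.68 + 407.59 = 15997.14
Import duty = 15997.14 × 4% = 639.89
Buyer bears (A): 7190.68 + 407.59 + 759.59 + 460.86 + 662.77 = 9481.49
Landed cost (A) = invoice 8398.87 + 9481.49 + duty 639.89 = 18520.25
Supplier B (CIF):
The CIF price already equals the CIF value: 16299.83
Import duty = 16299.83 × 4% = 651.99
Buyer bears (B): 759.59 + 460.86 + 662.77 = 1883.22
Landed cost (B) = invoice 16299.83 + 1883.22 + duty 651.99 = 18835.04
Difference = |18520.25 − 18835.04| = 314.79

Supplier A is cheaper by CAD 314.79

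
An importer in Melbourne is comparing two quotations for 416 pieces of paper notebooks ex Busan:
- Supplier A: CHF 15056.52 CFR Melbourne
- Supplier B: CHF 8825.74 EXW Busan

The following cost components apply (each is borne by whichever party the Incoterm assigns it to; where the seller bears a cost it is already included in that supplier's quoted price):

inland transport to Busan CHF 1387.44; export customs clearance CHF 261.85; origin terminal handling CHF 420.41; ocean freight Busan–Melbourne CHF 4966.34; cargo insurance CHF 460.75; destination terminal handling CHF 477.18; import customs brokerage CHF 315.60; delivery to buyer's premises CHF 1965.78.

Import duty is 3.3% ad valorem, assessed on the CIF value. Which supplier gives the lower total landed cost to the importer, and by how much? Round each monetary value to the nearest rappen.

Supplier A (CFR):
CIF value = CFR price + insurance = 15056.52 + 460.75 = 15517.27
Import duty = 15517.27 × 3.3% = 512.07
Buyer bears (A): 460.75 + 477.18 + 315.60 + 1965.78 = 3219.31
Landed cost (A) = invoice 15056.52 + 3219.31 + duty 512.07 = 18787.90
Supplier B (EXW):
CIF value = EXW price + inland to port + export clearance + origin terminal + freight + insurance = 8825.74 + 1387.44 + 261.85 + 420.41 + 4966.34 + 460.75 = 16322.53
Import duty = 16322.53 × 3.3% = 538.64
Buyer bears (B): 1387.44 + 261.85 + 420.41 + 4966.34 + 460.75 + 477.18 + 315.60 + 1965.78 = 10255.35
Landed cost (B) = invoice 8825.74 + 10255.35 + duty 538.64 = 19619.73
Difference = |18787.90 − 19619.73| = 831.83

Supplier A is cheaper by CHF 831.83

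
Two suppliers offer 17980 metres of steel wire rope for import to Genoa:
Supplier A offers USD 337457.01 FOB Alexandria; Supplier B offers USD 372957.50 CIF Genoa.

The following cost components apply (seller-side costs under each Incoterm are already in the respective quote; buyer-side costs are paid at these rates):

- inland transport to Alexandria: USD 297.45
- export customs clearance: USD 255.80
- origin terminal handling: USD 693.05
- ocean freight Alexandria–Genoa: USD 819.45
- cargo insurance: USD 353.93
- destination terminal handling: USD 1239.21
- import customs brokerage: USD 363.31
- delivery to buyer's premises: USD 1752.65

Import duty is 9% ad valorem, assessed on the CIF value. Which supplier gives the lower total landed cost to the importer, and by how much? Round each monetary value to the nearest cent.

Supplier A (FOB):
CIF value = FOB price + freight + insurance = 337457.01 + 819.45 + 353.93 = 338630.39
Import duty = 338630.39 × 9% = 30476.74
Buyer bears (A): 819.45 + 353.93 + 1239.21 + 363.31 + 1752.65 = 4528.55
Landed cost (A) = invoice 337457.01 + 4528.55 + duty 30476.74 = 372462.30
Supplier B (CIF):
The CIF price already equals the CIF value: 372957.50
Import duty = 372957.50 × 9% = 33566.18
Buyer bears (B): 1239.21 + 363.31 + 1752.65 = 3355.17
Landed cost (B) = invoice 372957.50 + 3355.17 + duty 33566.18 = 409878.85
Difference = |372462.30 − 409878.85| = 37416.55

Supplier A is cheaper by USD 37416.55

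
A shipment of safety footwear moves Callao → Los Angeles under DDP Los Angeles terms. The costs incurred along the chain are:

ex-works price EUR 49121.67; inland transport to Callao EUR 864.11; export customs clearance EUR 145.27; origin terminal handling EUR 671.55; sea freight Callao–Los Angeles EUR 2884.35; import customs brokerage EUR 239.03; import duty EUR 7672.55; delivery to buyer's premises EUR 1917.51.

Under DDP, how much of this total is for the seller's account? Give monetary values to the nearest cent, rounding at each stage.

DDP: the seller bears all costs including import duty.
Seller's account: goods 49121.67 + inland to port 864.11 + export clearance 145.27 + origin terminal 671.55 + freight 2884.35 + brokerage 239.03 + duty 7672.55 + delivery 1917.51 = 63516.04
Buyer's account: 0.00

Seller's account: EUR 63516.04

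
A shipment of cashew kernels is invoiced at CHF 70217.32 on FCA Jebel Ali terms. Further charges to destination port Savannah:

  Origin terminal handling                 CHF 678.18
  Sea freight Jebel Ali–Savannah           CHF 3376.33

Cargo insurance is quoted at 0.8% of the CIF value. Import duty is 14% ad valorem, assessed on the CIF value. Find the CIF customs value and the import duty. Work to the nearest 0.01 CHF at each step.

CIF value: CHF 74870.80; import duty: CHF 10481.91

Let C be the CIF value. C = FCA price + pre-shipment costs + freight + 0.8% × C
C − 0.8% × C = 70217.32 + 678.18 + 3376.33
0.992 × C = 74271.83
C = 74271.83 / 0.992 = 74870.80
Insurance premium = 0.8% × 74870.80 = 598.97
Import duty = 74870.80 × 14% = 10481.91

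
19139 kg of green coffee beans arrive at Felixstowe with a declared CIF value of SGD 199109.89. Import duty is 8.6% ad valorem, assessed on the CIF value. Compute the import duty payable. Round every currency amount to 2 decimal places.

Import duty: SGD 17123.45

Import duty = 199109.89 × 8.6% = 17123.45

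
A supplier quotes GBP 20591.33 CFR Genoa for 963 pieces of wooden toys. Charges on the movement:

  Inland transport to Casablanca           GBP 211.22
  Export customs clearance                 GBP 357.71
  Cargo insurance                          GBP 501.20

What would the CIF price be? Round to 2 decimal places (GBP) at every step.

Not relevant to the conversion: export clearance, inland to port — on the seller under both CFR and CIF; already in the CFR price and stays in the CIF price.
From CFR to CIF, the seller additionally bears: insurance.
CIF price = 20591.33 + 501.20 = 21092.53

CIF price: GBP 21092.53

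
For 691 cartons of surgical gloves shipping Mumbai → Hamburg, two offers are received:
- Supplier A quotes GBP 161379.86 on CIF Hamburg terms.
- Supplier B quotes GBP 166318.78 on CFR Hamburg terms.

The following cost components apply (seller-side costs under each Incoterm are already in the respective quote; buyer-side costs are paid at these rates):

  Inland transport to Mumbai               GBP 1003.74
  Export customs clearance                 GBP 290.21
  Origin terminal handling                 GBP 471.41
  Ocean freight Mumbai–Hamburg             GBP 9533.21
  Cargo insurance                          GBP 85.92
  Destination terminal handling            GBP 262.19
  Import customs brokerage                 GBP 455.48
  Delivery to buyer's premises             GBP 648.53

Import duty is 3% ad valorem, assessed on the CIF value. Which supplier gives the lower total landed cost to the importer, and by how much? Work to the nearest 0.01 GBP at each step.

Supplier A (CIF):
The CIF price already equals the CIF value: 161379.86
Import duty = 161379.86 × 3% = 4841.40
Buyer bears (A): 262.19 + 455.48 + 648.53 = 1366.20
Landed cost (A) = invoice 161379.86 + 1366.20 + duty 4841.40 = 167587.46
Supplier B (CFR):
CIF value = CFR price + insurance = 166318.78 + 85.92 = 166404.70
Import duty = 166404.70 × 3% = 4992.14
Buyer bears (B): 85.92 + 262.19 + 455.48 + 648.53 = 1452.12
Landed cost (B) = invoice 166318.78 + 1452.12 + duty 4992.14 = 172763.04
Difference = |167587.46 − 172763.04| = 5175.58

Supplier A is cheaper by GBP 5175.58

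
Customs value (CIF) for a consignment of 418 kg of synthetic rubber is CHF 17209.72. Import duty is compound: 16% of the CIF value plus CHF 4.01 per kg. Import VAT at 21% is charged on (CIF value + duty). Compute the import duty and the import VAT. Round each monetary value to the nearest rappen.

Ad valorem component: 17209.72 × 16% = 2753.56
Specific component: 418 × 4.01 = 1676.18
Import duty = 2753.56 + 1676.18 = 4429.74
VAT base = CIF + duty = 17209.72 + 4429.74 = 21639.46
Import VAT = 21639.46 × 21% = 4544.29

Import duty: CHF 4429.74; import VAT: CHF 4544.29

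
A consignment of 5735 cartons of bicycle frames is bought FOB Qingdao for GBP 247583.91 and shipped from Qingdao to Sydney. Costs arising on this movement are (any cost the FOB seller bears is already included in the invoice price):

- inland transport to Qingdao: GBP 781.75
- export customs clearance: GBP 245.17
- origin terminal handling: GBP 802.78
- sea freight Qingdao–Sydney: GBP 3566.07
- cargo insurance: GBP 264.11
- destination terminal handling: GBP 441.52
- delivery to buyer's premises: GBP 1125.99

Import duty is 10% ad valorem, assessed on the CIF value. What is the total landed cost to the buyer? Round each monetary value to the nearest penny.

Total landed cost: GBP 278123.01

FOB: the seller bears costs until goods are on board at the origin port; the buyer bears freight, insurance and all costs thereafter.
Already in the invoice (seller's account under FOB): inland to port, export clearance, origin terminal — exclude.
CIF value = FOB price + freight + insurance = 247583.91 + 3566.07 + 264.11 = 251414.09
Import duty = 251414.09 × 10% = 25141.41
Buyer bears: freight 3566.07 + insurance 264.11 + destination terminal 441.52 + delivery 1125.99 + duty 25141.41 = 30539.10
Landed cost = invoice 247583.91 + 30539.10 = 278123.01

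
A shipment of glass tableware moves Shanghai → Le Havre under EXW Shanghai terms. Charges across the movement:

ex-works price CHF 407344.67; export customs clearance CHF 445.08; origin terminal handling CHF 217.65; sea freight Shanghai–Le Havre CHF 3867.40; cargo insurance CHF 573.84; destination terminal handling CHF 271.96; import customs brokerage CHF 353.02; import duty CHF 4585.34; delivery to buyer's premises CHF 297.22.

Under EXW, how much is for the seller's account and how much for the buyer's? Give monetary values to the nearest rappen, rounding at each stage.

EXW: the seller makes goods available at their premises; the buyer bears all onward costs.
Seller's account: goods 407344.67 = 407344.67
Buyer's account: export clearance 445.08 + origin terminal 217.65 + freight 3867.40 + insurance 573.84 + destination terminal 271.96 + brokerage 353.02 + duty 4585.34 + delivery 297.22 = 10611.51

Seller: CHF 407344.67; buyer: CHF 10611.51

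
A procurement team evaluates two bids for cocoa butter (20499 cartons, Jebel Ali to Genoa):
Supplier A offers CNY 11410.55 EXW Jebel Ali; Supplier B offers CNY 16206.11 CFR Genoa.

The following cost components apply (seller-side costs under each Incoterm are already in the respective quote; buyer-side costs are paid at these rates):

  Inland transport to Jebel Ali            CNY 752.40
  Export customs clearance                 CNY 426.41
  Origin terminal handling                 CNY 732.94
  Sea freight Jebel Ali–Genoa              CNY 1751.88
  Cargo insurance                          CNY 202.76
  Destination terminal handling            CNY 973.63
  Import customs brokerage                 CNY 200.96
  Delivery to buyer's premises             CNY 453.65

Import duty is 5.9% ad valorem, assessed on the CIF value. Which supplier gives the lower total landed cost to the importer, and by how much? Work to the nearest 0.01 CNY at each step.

Supplier A (EXW):
CIF value = EXW price + inland to port + export clearance + origin terminal + freight + insurance = 11410.55 + 752.40 + 426.41 + 732.94 + 1751.88 + 202.76 = 15276.94
Import duty = 15276.94 × 5.9% = 901.34
Buyer bears (A): 752.40 + 426.41 + 732.94 + 1751.88 + 202.76 + 973.63 + 200.96 + 453.65 = 5494.63
Landed cost (A) = invoice 11410.55 + 5494.63 + duty 901.34 = 17806.52
Supplier B (CFR):
CIF value = CFR price + insurance = 16206.11 + 202.76 = 16408.87
Import duty = 16408.87 × 5.9% = 968.12
Buyer bears (B): 202.76 + 973.63 + 200.96 + 453.65 = 1831.00
Landed cost (B) = invoice 16206.11 + 1831.00 + duty 968.12 = 19005.23
Difference = |17806.52 − 19005.23| = 1198.71

Supplier A is cheaper by CNY 1198.71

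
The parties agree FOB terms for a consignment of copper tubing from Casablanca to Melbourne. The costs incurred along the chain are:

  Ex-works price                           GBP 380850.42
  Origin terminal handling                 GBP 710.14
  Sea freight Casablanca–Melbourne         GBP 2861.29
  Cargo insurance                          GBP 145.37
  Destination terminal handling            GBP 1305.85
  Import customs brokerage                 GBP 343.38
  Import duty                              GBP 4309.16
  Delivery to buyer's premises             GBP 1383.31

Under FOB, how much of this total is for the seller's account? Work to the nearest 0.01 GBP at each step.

Seller's account: GBP 381560.56

FOB: the seller bears costs until goods are on board at the origin port; the buyer bears freight, insurance and all costs thereafter.
Seller's account: goods 380850.42 + origin terminal 710.14 = 381560.56
Buyer's account: freight 2861.29 + insurance 145.37 + destination terminal 1305.85 + brokerage 343.38 + duty 4309.16 + delivery 1383.31 = 10348.36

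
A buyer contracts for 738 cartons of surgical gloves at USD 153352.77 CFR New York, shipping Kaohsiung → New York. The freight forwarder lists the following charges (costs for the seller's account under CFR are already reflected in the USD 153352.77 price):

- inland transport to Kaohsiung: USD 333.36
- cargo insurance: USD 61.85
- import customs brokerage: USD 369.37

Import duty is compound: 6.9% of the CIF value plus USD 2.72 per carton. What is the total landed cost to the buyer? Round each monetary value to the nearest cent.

Total landed cost: USD 166376.96

CFR: the seller pays costs through ocean freight to the destination port, but not insurance.
Already in the invoice (seller's account under CFR): inland to port — exclude.
CIF value = CFR price + insurance = 153352.77 + 61.85 = 153414.62
Ad valorem component: 153414.62 × 6.9% = 10585.61
Specific component: 738 × 2.72 = 2007.36
Import duty = 10585.61 + 2007.36 = 12592.97
Buyer bears: insurance 61.85 + brokerage 369.37 + duty 12592.97 = 13024.19
Landed cost = invoice 153352.77 + 13024.19 = 166376.96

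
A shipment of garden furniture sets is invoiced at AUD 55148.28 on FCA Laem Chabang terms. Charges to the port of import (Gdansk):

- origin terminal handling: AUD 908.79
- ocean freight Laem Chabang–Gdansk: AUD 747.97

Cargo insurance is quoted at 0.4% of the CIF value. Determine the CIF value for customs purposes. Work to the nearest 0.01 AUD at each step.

Let C be the CIF value. C = FCA price + pre-shipment costs + freight + 0.4% × C
C − 0.4% × C = 55148.28 + 908.79 + 747.97
0.996 × C = 56805.04
C = 56805.04 / 0.996 = 57033.17
Insurance premium = 0.4% × 57033.17 = 228.13

CIF value: AUD 57033.17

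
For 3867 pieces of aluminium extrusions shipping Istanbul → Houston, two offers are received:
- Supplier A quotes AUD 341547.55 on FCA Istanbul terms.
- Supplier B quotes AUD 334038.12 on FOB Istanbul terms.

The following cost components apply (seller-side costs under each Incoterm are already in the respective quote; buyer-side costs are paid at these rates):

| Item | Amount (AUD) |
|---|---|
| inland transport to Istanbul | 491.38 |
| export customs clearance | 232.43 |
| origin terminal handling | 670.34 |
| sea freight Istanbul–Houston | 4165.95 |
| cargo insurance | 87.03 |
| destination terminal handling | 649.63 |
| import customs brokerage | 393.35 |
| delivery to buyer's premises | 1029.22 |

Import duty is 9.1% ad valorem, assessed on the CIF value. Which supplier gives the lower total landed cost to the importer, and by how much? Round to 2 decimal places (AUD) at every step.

Supplier A (FCA):
CIF value = FCA price + origin terminal + freight + insurance = 341547.55 + 670.34 + 4165.95 + 87.03 = 346470.87
Import duty = 346470.87 × 9.1% = 31528.85
Buyer bears (A): 670.34 + 4165.95 + 87.03 + 649.63 + 393.35 + 1029.22 = 6995.52
Landed cost (A) = invoice 341547.55 + 6995.52 + duty 31528.85 = 380071.92
Supplier B (FOB):
CIF value = FOB price + freight + insurance = 334038.12 + 4165.95 + 87.03 = 338291.10
Import duty = 338291.10 × 9.1% = 30784.49
Buyer bears (B): 4165.95 + 87.03 + 649.63 + 393.35 + 1029.22 = 6325.18
Landed cost (B) = invoice 334038.12 + 6325.18 + duty 30784.49 = 371147.79
Difference = |380071.92 − 371147.79| = 8924.13

Supplier B is cheaper by AUD 8924.13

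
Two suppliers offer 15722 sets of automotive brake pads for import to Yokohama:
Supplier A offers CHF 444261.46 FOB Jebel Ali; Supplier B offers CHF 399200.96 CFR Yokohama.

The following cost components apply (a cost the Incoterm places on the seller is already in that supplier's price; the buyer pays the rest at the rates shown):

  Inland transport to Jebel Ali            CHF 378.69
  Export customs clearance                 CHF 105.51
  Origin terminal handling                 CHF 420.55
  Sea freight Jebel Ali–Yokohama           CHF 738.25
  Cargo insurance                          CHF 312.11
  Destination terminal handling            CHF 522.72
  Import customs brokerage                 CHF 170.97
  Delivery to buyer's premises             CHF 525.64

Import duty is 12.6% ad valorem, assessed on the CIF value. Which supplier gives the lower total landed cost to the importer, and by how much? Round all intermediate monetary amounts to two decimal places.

Supplier B is cheaper by CHF 51569.39

Supplier A (FOB):
CIF value = FOB price + freight + insurance = 444261.46 + 738.25 + 312.11 = 445311.82
Import duty = 445311.82 × 12.6% = 56109.29
Buyer bears (A): 738.25 + 312.11 + 522.72 + 170.97 + 525.64 = 2269.69
Landed cost (A) = invoice 444261.46 + 2269.69 + duty 56109.29 = 502640.44
Supplier B (CFR):
CIF value = CFR price + insurance = 399200.96 + 312.11 = 399513.07
Import duty = 399513.07 × 12.6% = 50338.65
Buyer bears (B): 312.11 + 522.72 + 170.97 + 525.64 = 1531.44
Landed cost (B) = invoice 399200.96 + 1531.44 + duty 50338.65 = 451071.05
Difference = |502640.44 − 451071.05| = 51569.39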